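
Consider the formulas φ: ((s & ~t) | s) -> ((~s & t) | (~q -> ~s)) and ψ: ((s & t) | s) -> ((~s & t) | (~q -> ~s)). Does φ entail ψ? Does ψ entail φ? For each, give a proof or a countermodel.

Both implications hold.

(⇐) Assume the antecedent. If q is true, the consequent reduces to true regardless of the other variables. If q is false, the antecedent forces (q = F, t = F, s = F) or (q = F, t = T, s = F), and the consequent holds there. Either way the consequent holds.

(⇒) Assume the antecedent. If q is true, the consequent reduces to true regardless of the other variables. If q is false, the antecedent forces (q = F, t = F, s = F) or (q = F, t = T, s = F), and the consequent holds there. Either way the consequent holds.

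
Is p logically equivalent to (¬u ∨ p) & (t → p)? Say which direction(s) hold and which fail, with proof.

(⇒) holds; (⇐) fails.

[⇐] This fails. Under p = F, u = F, t = F, the left side is false but the right side is true.

[⇒] Assume the antecedent. If p is true, (¬u ∨ p) & (t → p) reduces to true regardless of the other variables. If p is false, the antecedent cannot hold. Either way (¬u ∨ p) & (t → p) holds.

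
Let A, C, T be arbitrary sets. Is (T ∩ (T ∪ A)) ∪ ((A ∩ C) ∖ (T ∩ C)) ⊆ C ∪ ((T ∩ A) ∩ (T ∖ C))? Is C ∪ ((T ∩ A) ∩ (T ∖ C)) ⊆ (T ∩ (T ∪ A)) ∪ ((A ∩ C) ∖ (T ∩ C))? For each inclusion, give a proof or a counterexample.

(⊆) This inclusion fails. Take A = ∅, C = ∅, T = {1}; then 1 ∈ (T ∩ (T ∪ A)) ∪ ((A ∩ C) ∖ (T ∩ C)) but 1 ∉ C ∪ ((T ∩ A) ∩ (T ∖ C)).

(⊇) This inclusion fails. Take A = ∅, C = {1}, T = ∅; then 1 ∈ C ∪ ((T ∩ A) ∩ (T ∖ C)) but 1 ∉ (T ∩ (T ∪ A)) ∪ ((A ∩ C) ∖ (T ∩ C)).

(⊆) fails and (⊇) fails.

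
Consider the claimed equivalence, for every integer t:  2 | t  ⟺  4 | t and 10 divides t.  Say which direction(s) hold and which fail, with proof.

(←) Suppose 4 ∣ t and 10 ∣ t. Any common multiple of 4 and 10 is a multiple of their lcm; here lcm(4, 10) = 4·10/gcd(4, 10) = 40/2 = 20, so 20 ∣ t. Since 2 ∣ 20, it follows that 2 ∣ t.

(→) This fails: take t = 2. Certainly 2 ∣ 2, but 4 ∤ 2.

Only the reverse direction holds.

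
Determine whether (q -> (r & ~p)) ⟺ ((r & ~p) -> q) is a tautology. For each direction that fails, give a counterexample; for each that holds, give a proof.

Neither direction holds.

[⇒] This fails. Under r = T, q = F, p = F, the left side is true but the right side is false.

[⇐] This fails. Under r = F, q = T, p = F, the left side is false but the right side is true.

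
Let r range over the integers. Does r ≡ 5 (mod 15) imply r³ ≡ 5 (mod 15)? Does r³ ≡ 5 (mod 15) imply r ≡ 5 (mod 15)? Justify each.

(⇒) Suppose r ≡ 5 (mod 15). Write r = 15j + 5. Then (15j + 5)³ = 3375j³ + 3375j² + 1125j + 125 = 15(225j³ + 225j² + 75j + 8) + 5, so r³ ≡ 5 (mod 15).

(⇐) Conversely, suppose r³ ≡ 5 (mod 15). The only residue r in {0, …, 14} with r³ ≡ 5 (mod 15) is r = 5, so r ≡ 5 (mod 15).

Both directions hold; the statement is true.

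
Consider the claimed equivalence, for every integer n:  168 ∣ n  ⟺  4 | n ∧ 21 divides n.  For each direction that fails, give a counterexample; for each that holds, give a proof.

[⇐] This fails: take n = 84. Both 4 ∣ 84 and 21 ∣ 84, yet 84 is not a multiple of 168 (since 84 = 0·168 + 84), so 168 ∤ 84.

[⇒] If 168 ∣ n, write n = 168q. Since 168 = 42·4, n = 4·(42q), so 4 ∣ n; and since 168 = 8·21, n = 21·(8q), so 21 ∣ n.

(⇒) holds; (⇐) fails.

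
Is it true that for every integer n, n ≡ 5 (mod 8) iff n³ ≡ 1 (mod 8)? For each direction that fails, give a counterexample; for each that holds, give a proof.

(→) This fails: take n = 5. Then 5 ≡ 5 (mod 8), but 5³ = 125 ≡ 5 (mod 8), not 1.

(←) This fails: take n = 1. Then 1³ = 1 ≡ 1 (mod 8), yet 1 ≡ 1 (mod 8), not 5.

Neither direction holds.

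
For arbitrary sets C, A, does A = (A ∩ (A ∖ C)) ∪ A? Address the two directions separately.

Both inclusions hold; the sets are equal.

Reverse inclusion. Let x ∈ (A ∩ (A ∖ C)) ∪ A. Then either x ∈ A and x ∉ C; or x ∈ C ∩ A. In each case x ∈ A, so (A ∩ (A ∖ C)) ∪ A ⊆ A.

Forward inclusion. Let x ∈ A. Then either x ∈ A and x ∉ C; or x ∈ C ∩ A. In each case x ∈ (A ∩ (A ∖ C)) ∪ A, so A ⊆ (A ∩ (A ∖ C)) ∪ A.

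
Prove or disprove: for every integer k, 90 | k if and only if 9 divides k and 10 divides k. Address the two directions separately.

Both directions hold; the statement is true.

(⟹) If 90 ∣ k, write k = 90q. Since 90 = 10·9, k = 9·(10q), so 9 ∣ k; and since 90 = 9·10, k = 10·(9q), so 10 ∣ k.

(⟸) Suppose 9 ∣ k and 10 ∣ k. Any common multiple of 9 and 10 is a multiple of their lcm; here gcd(9, 10) = 1, so lcm(9, 10) = 9·10 = 90, so 90 ∣ k.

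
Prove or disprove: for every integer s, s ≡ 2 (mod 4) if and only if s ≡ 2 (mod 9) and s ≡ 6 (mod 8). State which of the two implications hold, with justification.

Not equivalent: only (⇐) holds.

(⟹) This fails: s = 2 gives 2 ≡ 2 (mod 4) but 2 ≡ 2 (mod 8), so the conjunction on the right does not hold.

(⟸) Conversely, if s ≡ 2 (mod 9) and s ≡ 6 (mod 8), then by the Chinese remainder theorem s ≡ 38 (mod 72). Since 38 ≡ 2 (mod 4) and 4 ∣ 72, we get s ≡ 2 (mod 4).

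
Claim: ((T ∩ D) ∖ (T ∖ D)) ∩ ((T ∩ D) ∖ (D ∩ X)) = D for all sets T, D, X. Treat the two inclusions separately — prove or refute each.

Forward inclusion. Let x ∈ ((T ∩ D) ∖ (T ∖ D)) ∩ ((T ∩ D) ∖ (D ∩ X)). Then x ∈ T ∩ D and x ∉ X, from which x ∈ D.

Reverse inclusion. This inclusion fails. Take T = ∅, D = {1}, X = ∅; then 1 ∈ D but 1 ∉ ((T ∩ D) ∖ (T ∖ D)) ∩ ((T ∩ D) ∖ (D ∩ X)).

Only the forward inclusion holds.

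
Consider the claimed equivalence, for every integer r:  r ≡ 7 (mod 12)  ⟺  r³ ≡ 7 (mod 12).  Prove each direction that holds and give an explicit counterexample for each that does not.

Both implications hold.

(→) Suppose r ≡ 7 (mod 12). Write r = 12j + 7. Then (12j + 7)³ = 1728j³ + 3024j² + 1764j + 343 = 12(144j³ + 252j² + 147j + 28) + 7, so r³ ≡ 7 (mod 12).

(←) For the converse, argue contrapositively. If r ≢ 7 (mod 12), then r is congruent to one of 0, 1, 2, 3, 4, 5, 6, 8, 9, 10, 11 modulo 12, and these give r³ ≡ 0, 1, 8, 3, 4, 5, 0, 8, 9, 4, 11 respectively — never 7.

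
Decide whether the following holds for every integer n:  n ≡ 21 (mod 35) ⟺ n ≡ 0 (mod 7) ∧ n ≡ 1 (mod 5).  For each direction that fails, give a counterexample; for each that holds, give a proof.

(⇒) Suppose n ≡ 21 (mod 35); write n = 35j + 21. Since 7 ∣ 35, reducing mod 7 gives n ≡ 21 ≡ 0 (mod 7); since 5 ∣ 35, reducing mod 5 gives n ≡ 21 ≡ 1 (mod 5).

(⇐) Conversely, if n ≡ 0 (mod 7) and n ≡ 1 (mod 5), then by the Chinese remainder theorem n ≡ 21 (mod 35). This is exactly n ≡ 21 (mod 35).

Both directions hold.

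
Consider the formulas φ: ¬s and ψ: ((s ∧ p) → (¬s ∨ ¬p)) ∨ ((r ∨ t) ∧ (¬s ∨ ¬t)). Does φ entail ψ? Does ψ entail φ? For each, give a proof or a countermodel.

(⇒) Assume the antecedent. If s is true, the antecedent cannot hold. If s is false, the consequent reduces to true regardless of the other variables. Either way the consequent holds.

(⇐) This fails. Under t = F, r = F, s = T, p = F, the left side is false but the right side is true.

The forward direction holds; the converse fails.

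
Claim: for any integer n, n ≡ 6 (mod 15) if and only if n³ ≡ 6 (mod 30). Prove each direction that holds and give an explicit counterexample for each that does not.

Forward direction. This fails: take n = 21. Then 21 ≡ 6 (mod 15), but 21³ = 9261 ≡ 21 (mod 30), not 6.

Converse. The residues r modulo 30 with r³ ≡ 6 (mod 30) are exactly {6}, and each is ≡ 6 (mod 15).

(⇒) fails; (⇐) holds.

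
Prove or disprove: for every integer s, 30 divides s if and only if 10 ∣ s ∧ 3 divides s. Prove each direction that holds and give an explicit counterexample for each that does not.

Converse. Suppose 10 ∣ s and 3 ∣ s. Any common multiple of 10 and 3 is a multiple of their lcm; here gcd(10, 3) = 1, so lcm(10, 3) = 10·3 = 30, so 30 ∣ s.

Forward direction. If 30 ∣ s, write s = 30q. Since 30 = 3·10, s = 10·(3q), so 10 ∣ s; and since 30 = 10·3, s = 3·(10q), so 3 ∣ s.

Both directions hold.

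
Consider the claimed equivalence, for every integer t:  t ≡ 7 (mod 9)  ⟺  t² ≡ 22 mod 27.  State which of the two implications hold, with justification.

(→) This fails: take t = 16. Then 16 ≡ 7 (mod 9), but 16² = 256 ≡ 13 (mod 27), not 22.

(←) This fails: take t = 20. Then 20² = 400 ≡ 22 (mod 27), yet 20 ≡ 2 (mod 9), not 7.

Both directions fail.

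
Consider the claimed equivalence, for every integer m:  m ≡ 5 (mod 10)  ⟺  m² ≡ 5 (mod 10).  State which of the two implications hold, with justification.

(⟹) Suppose m ≡ 5 (mod 10). Write m = 10j + 5. Then (10j + 5)² = 100j² + 100j + 25 = 10(10j² + 10j + 2) + 5, so m² ≡ 5 (mod 10).

(⟸) For the converse, argue contrapositively. If m ≢ 5 (mod 10), then m is congruent to one of 0, 1, 2, 3, 4, 6, 7, 8, 9 modulo 10, and these give m² ≡ 0, 1, 4, 9, 6, 6, 9, 4, 1 respectively — never 5.

Equivalent; both directions hold.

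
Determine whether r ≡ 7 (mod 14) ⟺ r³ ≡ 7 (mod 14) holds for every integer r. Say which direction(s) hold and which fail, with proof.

(⇒) Suppose r ≡ 7 (mod 14). Write r = 14j + 7. Then (14j + 7)³ = 2744j³ + 4116j² + 2058j + 343 = 14(196j³ + 294j² + 147j + 24) + 7, so r³ ≡ 7 (mod 14).

(⇐) Conversely, suppose r³ ≡ 7 (mod 14). The only residue r in {0, …, 13} with r³ ≡ 7 (mod 14) is r = 7, so r ≡ 7 (mod 14).

Both directions hold; the statement is true.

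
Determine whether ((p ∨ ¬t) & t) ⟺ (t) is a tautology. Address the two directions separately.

Only the forward direction holds.

(→) Assume the antecedent. If t is true, t reduces to true regardless of the other variables. If t is false, the antecedent cannot hold. Either way t holds.

(←) This fails. Under t = T, p = F, the left side is false but the right side is true.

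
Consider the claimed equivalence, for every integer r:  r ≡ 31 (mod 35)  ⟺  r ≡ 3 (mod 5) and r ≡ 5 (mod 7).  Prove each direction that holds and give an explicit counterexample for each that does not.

Neither implication holds.

(⇒) This fails: r = 31 gives 31 ≡ 31 (mod 35) but 31 ≡ 1 (mod 5), so the conjunction on the right does not hold.

(⇐) This fails: r = 33 satisfies both congruences on the right (33 ≡ 3 mod 5 and 33 ≡ 5 mod 7) yet 33 ≡ 33 (mod 35), not 31.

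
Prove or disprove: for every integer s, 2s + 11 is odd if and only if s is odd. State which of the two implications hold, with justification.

(→) This fails: take s = 4. Then 2s + 11 = 19, which is odd, yet s = 4 is even, not odd.

(←) Suppose s is odd. Since 2 is even, 2s is even for every s, so 2s + 11 has the same parity as 11, which is odd. Hence 2s + 11 is odd.

Only the converse holds.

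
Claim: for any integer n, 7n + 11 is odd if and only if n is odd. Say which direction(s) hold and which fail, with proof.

(⇒) fails and (⇐) fails.

(⟹) This fails: n = 4 gives 7n + 11 = 39, which is odd, but 4 is even, not odd.

(⟸) This also fails: n = 3 is odd, but 7n + 11 = 32 is even, not odd.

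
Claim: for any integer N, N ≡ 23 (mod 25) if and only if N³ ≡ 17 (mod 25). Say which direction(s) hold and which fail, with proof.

The biconditional holds.

Forward direction. Suppose N ≡ 23 (mod 25). Write N = 25j + 23. Then (25j + 23)³ = 15625j³ + 43125j² + 39675j + 12167 = 25(625j³ + 1725j² + 1587j + 486) + 17, so N³ ≡ 17 (mod 25).

Converse. Suppose N³ ≡ 17 (mod 25). The only residue r in {0, …, 24} with r³ ≡ 17 (mod 25) is r = 23, so N ≡ 23 (mod 25).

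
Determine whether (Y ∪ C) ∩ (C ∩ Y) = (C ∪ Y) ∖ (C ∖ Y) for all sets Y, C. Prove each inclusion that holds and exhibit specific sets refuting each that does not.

(⊇) This inclusion fails. Take Y = {1}, C = ∅; then 1 ∈ (C ∪ Y) ∖ (C ∖ Y) but 1 ∉ (Y ∪ C) ∩ (C ∩ Y).

(⊆) Let x ∈ (Y ∪ C) ∩ (C ∩ Y). Then x ∈ Y ∩ C, from which x ∈ (C ∪ Y) ∖ (C ∖ Y).

(⊆) holds; (⊇) fails.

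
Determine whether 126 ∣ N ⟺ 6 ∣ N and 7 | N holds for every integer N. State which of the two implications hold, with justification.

The forward direction holds; the converse fails.

Forward direction. If 126 ∣ N, write N = 126q. Since 126 = 21·6, N = 6·(21q), so 6 ∣ N; and since 126 = 18·7, N = 7·(18q), so 7 ∣ N.

Converse. This fails: take N = 42. Both 6 ∣ 42 and 7 ∣ 42, yet 42 is not a multiple of 126 (since 42 = 0·126 + 42), so 126 ∤ 42.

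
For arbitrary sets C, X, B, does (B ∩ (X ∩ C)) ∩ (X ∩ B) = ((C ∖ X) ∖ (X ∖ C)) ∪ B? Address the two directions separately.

(⊇) This inclusion fails. Take C = {1}, X = ∅, B = ∅; then 1 ∈ ((C ∖ X) ∖ (X ∖ C)) ∪ B but 1 ∉ (B ∩ (X ∩ C)) ∩ (X ∩ B).

(⊆) Let x ∈ (B ∩ (X ∩ C)) ∩ (X ∩ B). Then x ∈ C ∩ X ∩ B, from which x ∈ ((C ∖ X) ∖ (X ∖ C)) ∪ B.

Only the forward inclusion holds.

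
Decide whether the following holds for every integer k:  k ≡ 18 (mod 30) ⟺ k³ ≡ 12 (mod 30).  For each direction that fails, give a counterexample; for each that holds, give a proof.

The biconditional holds.

(⟸) Suppose k³ ≡ 12 (mod 30). The only residue r in {0, …, 29} with r³ ≡ 12 (mod 30) is r = 18, so k ≡ 18 (mod 30).

(⟹) Suppose k ≡ 18 (mod 30). Write k = 30j + 18. Then (30j + 18)³ = 27000j³ + 48600j² + 29160j + 5832 = 30(900j³ + 1620j² + 972j + 194) + 12, so k³ ≡ 12 (mod 30).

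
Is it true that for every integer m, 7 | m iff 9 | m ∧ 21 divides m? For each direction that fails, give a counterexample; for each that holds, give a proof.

[⇒] This fails: take m = 7. Certainly 7 ∣ 7, but 9 ∤ 7.

[⇐] Suppose 9 ∣ m and 21 ∣ m. Any common multiple of 9 and 21 is a multiple of their lcm; here lcm(9, 21) = 9·21/gcd(9, 21) = 189/3 = 63, so 63 ∣ m. Since 7 ∣ 63, it follows that 7 ∣ m.

The forward direction fails; the converse holds.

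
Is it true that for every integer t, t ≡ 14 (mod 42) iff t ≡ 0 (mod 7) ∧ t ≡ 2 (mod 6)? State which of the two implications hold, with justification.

(←) If t ≡ 0 (mod 7) and t ≡ 2 (mod 6), then by the Chinese remainder theorem t ≡ 14 (mod 42). This is exactly t ≡ 14 (mod 42).

(→) Suppose t ≡ 14 (mod 42); write t = 42j + 14. Since 7 ∣ 42, reducing mod 7 gives t ≡ 14 ≡ 0 (mod 7); since 6 ∣ 42, reducing mod 6 gives t ≡ 14 ≡ 2 (mod 6).

Both implications hold.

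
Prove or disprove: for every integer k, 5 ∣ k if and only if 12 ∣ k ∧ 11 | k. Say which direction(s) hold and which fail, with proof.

Neither implication holds.

Forward direction. This fails: take k = 5. Certainly 5 ∣ 5, but 12 ∤ 5.

Converse. This fails: take k = 132. Both 12 ∣ 132 and 11 ∣ 132, yet 132 is not a multiple of 5 (since 132 = 26·5 + 2), so 5 ∤ 132.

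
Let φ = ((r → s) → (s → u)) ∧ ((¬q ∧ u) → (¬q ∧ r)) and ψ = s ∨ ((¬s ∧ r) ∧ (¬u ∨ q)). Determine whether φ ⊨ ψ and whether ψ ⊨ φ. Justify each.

Forward direction. This fails. Under q = F, u = F, s = F, r = F, the left side is true but the right side is false.

Converse. This fails. Under q = F, u = F, s = T, r = F, the left side is false but the right side is true.

Neither direction holds.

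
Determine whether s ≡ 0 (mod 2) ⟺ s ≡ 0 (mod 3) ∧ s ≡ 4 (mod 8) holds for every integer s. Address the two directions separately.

Not equivalent: only (⇐) holds.

(⇒) This fails: s = 0 gives 0 ≡ 0 (mod 2) but 0 ≡ 0 (mod 8), so the conjunction on the right does not hold.

(⇐) Conversely, if s ≡ 0 (mod 3) and s ≡ 4 (mod 8), then by the Chinese remainder theorem s ≡ 12 (mod 24). Since 12 ≡ 0 (mod 2) and 2 ∣ 24, we get s ≡ 0 (mod 2).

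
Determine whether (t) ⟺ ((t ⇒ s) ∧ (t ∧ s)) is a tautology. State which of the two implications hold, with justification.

(⇐) Assume the antecedent. If t is true, t reduces to true regardless of the other variables. If t is false, the antecedent cannot hold. Either way t holds.

(⇒) This fails. Under t = T, s = F, the left side is true but the right side is false.

(⇒) fails; (⇐) holds.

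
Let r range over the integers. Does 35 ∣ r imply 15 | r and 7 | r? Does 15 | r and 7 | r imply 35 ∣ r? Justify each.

[⇒] This fails: take r = 35. Certainly 35 ∣ 35, but 15 ∤ 35.

[⇐] Suppose 15 ∣ r and 7 ∣ r. Any common multiple of 15 and 7 is a multiple of their lcm; here gcd(15, 7) = 1, so lcm(15, 7) = 15·7 = 105, so 105 ∣ r. Since 35 ∣ 105, it follows that 35 ∣ r.

(⇒) fails; (⇐) holds.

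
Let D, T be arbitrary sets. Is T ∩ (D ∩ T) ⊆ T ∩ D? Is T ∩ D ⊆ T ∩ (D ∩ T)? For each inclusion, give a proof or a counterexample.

The two sets are equal.

(⟹) Let x ∈ T ∩ (D ∩ T). Then x ∈ D ∩ T, from which x ∈ T ∩ D.

(⟸) Let x ∈ T ∩ D. Then x ∈ D ∩ T, from which x ∈ T ∩ (D ∩ T).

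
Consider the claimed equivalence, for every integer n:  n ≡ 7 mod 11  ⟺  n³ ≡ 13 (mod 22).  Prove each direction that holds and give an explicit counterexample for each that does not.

Only the reverse direction holds.

Forward direction. This fails: take n = 18. Then 18 ≡ 7 (mod 11), but 18³ = 5832 ≡ 2 (mod 22), not 13.

Converse. The residues r modulo 22 with r³ ≡ 13 (mod 22) are exactly {7}, and each is ≡ 7 (mod 11).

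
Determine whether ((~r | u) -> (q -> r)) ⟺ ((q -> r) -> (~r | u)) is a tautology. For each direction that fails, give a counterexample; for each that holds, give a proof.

Both directions fail.

[⇒] This fails. Under u = F, r = T, q = F, the left side is true but the right side is false.

[⇐] This fails. Under u = F, r = F, q = T, the left side is false but the right side is true.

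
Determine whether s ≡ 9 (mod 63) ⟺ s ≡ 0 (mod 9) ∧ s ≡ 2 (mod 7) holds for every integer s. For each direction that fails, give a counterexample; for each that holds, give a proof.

Equivalent; both directions hold.

(⇒) Suppose s ≡ 9 (mod 63); write s = 63j + 9. Since 9 ∣ 63, reducing mod 9 gives s ≡ 9 ≡ 0 (mod 9); since 7 ∣ 63, reducing mod 7 gives s ≡ 9 ≡ 2 (mod 7).

(⇐) Conversely, if s ≡ 0 (mod 9) and s ≡ 2 (mod 7), then by the Chinese remainder theorem s ≡ 9 (mod 63). This is exactly s ≡ 9 (mod 63).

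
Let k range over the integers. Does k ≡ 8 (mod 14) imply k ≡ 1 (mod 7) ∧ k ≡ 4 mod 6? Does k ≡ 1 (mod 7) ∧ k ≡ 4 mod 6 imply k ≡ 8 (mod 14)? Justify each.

(⇒) This fails: k = 8 gives 8 ≡ 8 (mod 14) but 8 ≡ 2 (mod 6), so the conjunction on the right does not hold.

(⇐) Conversely, if k ≡ 1 (mod 7) and k ≡ 4 (mod 6), then by the Chinese remainder theorem k ≡ 22 (mod 42). Since 22 ≡ 8 (mod 14) and 14 ∣ 42, we get k ≡ 8 (mod 14).

(⇒) fails; (⇐) holds.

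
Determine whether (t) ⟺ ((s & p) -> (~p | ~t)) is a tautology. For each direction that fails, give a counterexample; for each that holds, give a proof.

Both directions fail.

(→) This fails. Under s = T, p = T, t = T, the left side is true but the right side is false.

(←) This fails. Under s = F, p = F, t = F, the left side is false but the right side is true.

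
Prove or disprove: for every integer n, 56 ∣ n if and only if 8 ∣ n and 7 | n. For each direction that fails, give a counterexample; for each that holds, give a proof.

The biconditional holds.

(⇒) If 56 ∣ n, write n = 56q. Since 56 = 7·8, n = 8·(7q), so 8 ∣ n; and since 56 = 8·7, n = 7·(8q), so 7 ∣ n.

(⇐) Suppose 8 ∣ n and 7 ∣ n. Any common multiple of 8 and 7 is a multiple of their lcm; here gcd(8, 7) = 1, so lcm(8, 7) = 8·7 = 56, so 56 ∣ n.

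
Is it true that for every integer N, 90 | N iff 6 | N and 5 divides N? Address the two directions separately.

Not equivalent: only (⇒) holds.

(→) If 90 ∣ N, write N = 90q. Since 90 = 15·6, N = 6·(15q), so 6 ∣ N; and since 90 = 18·5, N = 5·(18q), so 5 ∣ N.

(←) This fails: take N = 30. Both 6 ∣ 30 and 5 ∣ 30, yet 30 is not a multiple of 90 (since 30 = 0·90 + 30), so 90 ∤ 30.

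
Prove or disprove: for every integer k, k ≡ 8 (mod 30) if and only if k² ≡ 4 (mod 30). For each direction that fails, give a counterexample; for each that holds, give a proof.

Only the forward implication holds.

[⇒] Suppose k ≡ 8 (mod 30). Write k = 30j + 8. Then (30j + 8)² = 900j² + 480j + 64 = 30(30j² + 16j + 2) + 4, so k² ≡ 4 (mod 30).

[⇐] This fails: take k = 2. Then 2² = 4 ≡ 4 (mod 30), yet 2 ≡ 2 (mod 30), not 8.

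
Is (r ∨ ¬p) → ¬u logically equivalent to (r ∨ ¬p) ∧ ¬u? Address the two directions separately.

(⇒) This fails. Under r = F, p = T, u = F, the left side is true but the right side is false.

(⇐) Assume the antecedent. If r is true, the antecedent forces (r = T, p = F, u = F) or (r = T, p = T, u = F), and (r ∨ ¬p) → ¬u holds there. If r is false, the antecedent forces (r = F, p = F, u = F), and (r ∨ ¬p) → ¬u holds there. Either way (r ∨ ¬p) → ¬u holds.

Only the converse holds.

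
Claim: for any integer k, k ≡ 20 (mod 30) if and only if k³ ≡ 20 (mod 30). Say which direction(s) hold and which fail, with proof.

Forward direction. Suppose k ≡ 20 (mod 30). Write k = 30j + 20. Then (30j + 20)³ = 27000j³ + 54000j² + 36000j + 8000 = 30(900j³ + 1800j² + 1200j + 266) + 20, so k³ ≡ 20 (mod 30).

Converse. Suppose k³ ≡ 20 (mod 30). The only residue r in {0, …, 29} with r³ ≡ 20 (mod 30) is r = 20, so k ≡ 20 (mod 30).

Both implications hold.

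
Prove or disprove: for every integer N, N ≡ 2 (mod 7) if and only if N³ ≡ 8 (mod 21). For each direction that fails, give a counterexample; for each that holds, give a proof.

(⇒) This fails: take N = 9. Then 9 ≡ 2 (mod 7), but 9³ = 729 ≡ 15 (mod 21), not 8.

(⇐) This fails: take N = 8. Then 8³ = 512 ≡ 8 (mod 21), yet 8 ≡ 1 (mod 7), not 2.

Both directions fail.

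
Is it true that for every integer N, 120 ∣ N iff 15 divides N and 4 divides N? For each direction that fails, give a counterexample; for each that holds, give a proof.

(→) If 120 ∣ N, write N = 120q. Since 120 = 8·15, N = 15·(8q), so 15 ∣ N; and since 120 = 30·4, N = 4·(30q), so 4 ∣ N.

(←) This fails: take N = 60. Both 15 ∣ 60 and 4 ∣ 60, yet 60 is not a multiple of 120 (since 60 = 0·120 + 60), so 120 ∤ 60.

(⇒) holds; (⇐) fails.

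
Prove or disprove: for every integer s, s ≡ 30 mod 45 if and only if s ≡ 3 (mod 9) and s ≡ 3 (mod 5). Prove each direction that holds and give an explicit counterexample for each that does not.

(→) This fails: s = 30 gives 30 ≡ 30 (mod 45) but 30 ≡ 0 (mod 5), so the conjunction on the right does not hold.

(←) This fails: s = 3 satisfies both congruences on the right (3 ≡ 3 mod 9 and 3 ≡ 3 mod 5) yet 3 ≡ 3 (mod 45), not 30.

(⇒) fails and (⇐) fails.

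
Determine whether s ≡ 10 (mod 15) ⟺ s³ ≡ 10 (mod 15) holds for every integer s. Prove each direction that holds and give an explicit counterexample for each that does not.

Both implications hold.

(→) Suppose s ≡ 10 (mod 15). Write s = 15j + 10. Then (15j + 10)³ = 3375j³ + 6750j² + 4500j + 1000 = 15(225j³ + 450j² + 300j + 66) + 10, so s³ ≡ 10 (mod 15).

(←) Conversely, suppose s³ ≡ 10 (mod 15). The only residue r in {0, …, 14} with r³ ≡ 10 (mod 15) is r = 10, so s ≡ 10 (mod 15).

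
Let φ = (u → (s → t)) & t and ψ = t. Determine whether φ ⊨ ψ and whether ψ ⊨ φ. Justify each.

Both directions hold; the statement is true.

(⇒) Assume the antecedent. If s is true, the antecedent forces (s = T, u = F, t = T) or (s = T, u = T, t = T), and t holds there. If s is false, the antecedent forces (s = F, u = F, t = T) or (s = F, u = T, t = T), and t holds there. Either way t holds.

(⇐) Assume the antecedent. If s is true, the antecedent forces (s = T, u = F, t = T) or (s = T, u = T, t = T), and (u → (s → t)) & t holds there. If s is false, the antecedent forces (s = F, u = F, t = T) or (s = F, u = T, t = T), and (u → (s → t)) & t holds there. Either way (u → (s → t)) & t holds.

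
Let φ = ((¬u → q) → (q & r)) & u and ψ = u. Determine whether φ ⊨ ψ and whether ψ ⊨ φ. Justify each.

(⇐) This fails. Under u = T, q = F, r = F, the left side is false but the right side is true.

(⇒) Assume the antecedent. If u is true, u reduces to true regardless of the other variables. If u is false, the antecedent cannot hold. Either way u holds.

Only the forward implication holds.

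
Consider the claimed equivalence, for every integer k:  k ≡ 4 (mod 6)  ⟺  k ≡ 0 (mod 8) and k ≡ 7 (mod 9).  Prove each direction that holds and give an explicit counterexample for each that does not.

(⇒) This fails: k = 64 gives 64 ≡ 4 (mod 6) but 64 ≡ 1 (mod 9), so the conjunction on the right does not hold.

(⇐) Conversely, if k ≡ 0 (mod 8) and k ≡ 7 (mod 9), then by the Chinese remainder theorem k ≡ 16 (mod 72). Since 16 ≡ 4 (mod 6) and 6 ∣ 72, we get k ≡ 4 (mod 6).

Only the reverse direction holds.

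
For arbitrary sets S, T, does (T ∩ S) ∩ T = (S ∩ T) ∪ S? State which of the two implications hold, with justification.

(⟹) Let x ∈ (T ∩ S) ∩ T. Then x ∈ S ∩ T, from which x ∈ (S ∩ T) ∪ S.

(⟸) This inclusion fails. Take S = {1}, T = ∅; then 1 ∈ (S ∩ T) ∪ S but 1 ∉ (T ∩ S) ∩ T.

Only the forward inclusion holds.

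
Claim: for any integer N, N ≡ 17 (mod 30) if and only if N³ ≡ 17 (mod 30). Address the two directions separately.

Neither direction holds.

(⇒) This fails: take N = 17. Then 17 ≡ 17 (mod 30), but 17³ = 4913 ≡ 23 (mod 30), not 17.

(⇐) This fails: take N = 23. Then 23³ = 12167 ≡ 17 (mod 30), yet 23 ≡ 23 (mod 30), not 17.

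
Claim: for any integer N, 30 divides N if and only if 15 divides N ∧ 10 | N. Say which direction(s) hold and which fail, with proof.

Forward direction. If 30 ∣ N, write N = 30q. Since 30 = 2·15, N = 15·(2q), so 15 ∣ N; and since 30 = 3·10, N = 10·(3q), so 10 ∣ N.

Converse. Suppose 15 ∣ N and 10 ∣ N. Any common multiple of 15 and 10 is a multiple of their lcm; here lcm(15, 10) = 15·10/gcd(15, 10) = 150/5 = 30, so 30 ∣ N.

Both directions hold.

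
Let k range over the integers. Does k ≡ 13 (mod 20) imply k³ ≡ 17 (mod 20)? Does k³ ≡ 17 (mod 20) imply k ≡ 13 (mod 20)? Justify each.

Equivalent; both directions hold.

Converse. Suppose k³ ≡ 17 (mod 20). The only residue r in {0, …, 19} with r³ ≡ 17 (mod 20) is r = 13, so k ≡ 13 (mod 20).

Forward direction. Suppose k ≡ 13 (mod 20). Write k = 20j + 13. Then (20j + 13)³ = 8000j³ + 15600j² + 10140j + 2197 = 20(400j³ + 780j² + 507j + 109) + 17, so k³ ≡ 17 (mod 20).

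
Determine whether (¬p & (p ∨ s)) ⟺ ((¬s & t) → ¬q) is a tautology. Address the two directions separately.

Forward direction. Assume the antecedent. If s is true, (¬s & t) → ¬q reduces to true regardless of the other variables. If s is false, the antecedent cannot hold. Either way (¬s & t) → ¬q holds.

Converse. This fails. Under s = F, q = F, t = F, p = F, the left side is false but the right side is true.

(⇒) holds; (⇐) fails.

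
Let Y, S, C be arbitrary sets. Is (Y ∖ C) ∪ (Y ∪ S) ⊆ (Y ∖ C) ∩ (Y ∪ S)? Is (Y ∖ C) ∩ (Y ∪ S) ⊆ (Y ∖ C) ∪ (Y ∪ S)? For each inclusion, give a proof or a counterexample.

Only the reverse inclusion holds.

Forward inclusion. This inclusion fails. Take Y = ∅, S = {1}, C = ∅; then 1 ∈ (Y ∖ C) ∪ (Y ∪ S) but 1 ∉ (Y ∖ C) ∩ (Y ∪ S).

Reverse inclusion. Let x ∈ (Y ∖ C) ∩ (Y ∪ S). Then either x ∈ Y and x ∉ S, C; or x ∈ Y ∩ S and x ∉ C. In each case x ∈ (Y ∖ C) ∪ (Y ∪ S), so (Y ∖ C) ∩ (Y ∪ S) ⊆ (Y ∖ C) ∪ (Y ∪ S).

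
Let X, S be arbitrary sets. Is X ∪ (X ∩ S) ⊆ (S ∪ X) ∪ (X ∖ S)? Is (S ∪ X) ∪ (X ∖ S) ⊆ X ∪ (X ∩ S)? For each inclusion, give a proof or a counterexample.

(⊆) Let x ∈ X ∪ (X ∩ S). Then either x ∈ X and x ∉ S; or x ∈ X ∩ S. In each case x ∈ (S ∪ X) ∪ (X ∖ S), so X ∪ (X ∩ S) ⊆ (S ∪ X) ∪ (X ∖ S).

(⊇) This inclusion fails. Take X = ∅, S = {1}; then 1 ∈ (S ∪ X) ∪ (X ∖ S) but 1 ∉ X ∪ (X ∩ S).

Only the forward inclusion holds.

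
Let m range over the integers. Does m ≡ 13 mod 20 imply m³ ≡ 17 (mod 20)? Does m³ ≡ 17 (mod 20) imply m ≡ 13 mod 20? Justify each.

Equivalent; both directions hold.

(→) Suppose m ≡ 13 mod 20. Write m = 20j + 13. Then (20j + 13)³ = 8000j³ + 15600j² + 10140j + 2197 = 20(400j³ + 780j² + 507j + 109) + 17, so m³ ≡ 17 (mod 20).

(←) Conversely, suppose m³ ≡ 17 (mod 20). The only residue r in {0, …, 19} with r³ ≡ 17 (mod 20) is r = 13, so m ≡ 13 (mod 20).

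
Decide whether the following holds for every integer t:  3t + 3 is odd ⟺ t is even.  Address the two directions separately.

(⟹) Suppose 3t + 3 is odd. Since 3 is odd, 3t and t have the same parity, so 3t + 3 ≡ t + 3 (mod 2). As 3 is odd, 3t + 3 is odd exactly when t is even. Thus t is even.

(⟸) Conversely, suppose t is even; write t = 2j. Then 3t + 3 = 3·(2j) + 3 = 2·3j + 3, which is odd.

Both directions hold.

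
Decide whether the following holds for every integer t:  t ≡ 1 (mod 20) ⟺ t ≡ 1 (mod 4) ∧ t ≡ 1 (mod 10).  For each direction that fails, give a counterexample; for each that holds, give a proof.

Both directions hold; the statement is true.

Converse. If t ≡ 1 (mod 4) and t ≡ 1 (mod 10), then by the Chinese remainder theorem t ≡ 1 (mod 20). This is exactly t ≡ 1 (mod 20).

Forward direction. Suppose t ≡ 1 (mod 20); write t = 20j + 1. Since 4 ∣ 20, reducing mod 4 gives t ≡ 1 (mod 4); since 10 ∣ 20, reducing mod 10 gives t ≡ 1 (mod 10).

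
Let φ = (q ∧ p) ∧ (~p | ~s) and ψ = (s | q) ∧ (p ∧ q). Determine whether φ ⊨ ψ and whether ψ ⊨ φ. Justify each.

The forward direction holds; the converse fails.

[⇒] Assume the antecedent. If p is true, the antecedent forces (p = T, q = T, s = F), and (s | q) ∧ (p ∧ q) holds there. If p is false, the antecedent cannot hold. Either way (s | q) ∧ (p ∧ q) holds.

[⇐] This fails. Under p = T, q = T, s = T, the left side is false but the right side is true.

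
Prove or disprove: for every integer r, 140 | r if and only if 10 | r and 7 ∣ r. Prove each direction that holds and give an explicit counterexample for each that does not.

The forward direction holds; the converse fails.

(→) If 140 ∣ r, write r = 140q. Since 140 = 14·10, r = 10·(14q), so 10 ∣ r; and since 140 = 20·7, r = 7·(20q), so 7 ∣ r.

(←) This fails: take r = 70. Both 10 ∣ 70 and 7 ∣ 70, yet 70 is not a multiple of 140 (since 70 = 0·140 + 70), so 140 ∤ 70.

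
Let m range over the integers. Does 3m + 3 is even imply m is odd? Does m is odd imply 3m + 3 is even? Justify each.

Both directions hold.

[⇒] Suppose 3m + 3 is even. Since 3 is odd, 3m and m have the same parity, so 3m + 3 ≡ m + 3 (mod 2). As 3 is odd, 3m + 3 is even exactly when m is odd. Thus m is odd.

[⇐] Conversely, suppose m is odd; write m = 2j + 1. Then 3m + 3 = 3·(2j + 1) + 3 = 2·3j + 6, which is even.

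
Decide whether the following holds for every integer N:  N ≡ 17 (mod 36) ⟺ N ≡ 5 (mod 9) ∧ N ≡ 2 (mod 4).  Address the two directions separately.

(⟹) This fails: N = 17 gives 17 ≡ 17 (mod 36) but 17 ≡ 8 (mod 9), so the conjunction on the right does not hold.

(⟸) This fails: N = 14 satisfies both congruences on the right (14 ≡ 5 mod 9 and 14 ≡ 2 mod 4) yet 14 ≡ 14 (mod 36), not 17.

Both directions fail.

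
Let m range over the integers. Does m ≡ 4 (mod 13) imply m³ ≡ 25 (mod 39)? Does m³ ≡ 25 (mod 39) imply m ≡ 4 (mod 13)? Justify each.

Neither implication holds.

[⇒] This fails: take m = 17. Then 17 ≡ 4 (mod 13), but 17³ = 4913 ≡ 38 (mod 39), not 25.

[⇐] This fails: take m = 10. Then 10³ = 1000 ≡ 25 (mod 39), yet 10 ≡ 10 (mod 13), not 4.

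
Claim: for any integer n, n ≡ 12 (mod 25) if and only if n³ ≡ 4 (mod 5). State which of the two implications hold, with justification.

(⇒) This fails: take n = 12. Then 12 ≡ 12 (mod 25), but 12³ = 1728 ≡ 3 (mod 5), not 4.

(⇐) This fails: take n = 4. Then 4³ = 64 ≡ 4 (mod 5), yet 4 ≡ 4 (mod 25), not 12.

(⇒) fails and (⇐) fails.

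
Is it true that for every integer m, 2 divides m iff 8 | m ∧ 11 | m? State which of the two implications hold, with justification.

(⇒) fails; (⇐) holds.

[⇐] Suppose 8 ∣ m and 11 ∣ m. Any common multiple of 8 and 11 is a multiple of their lcm; here gcd(8, 11) = 1, so lcm(8, 11) = 8·11 = 88, so 88 ∣ m. Since 2 ∣ 88, it follows that 2 ∣ m.

[⇒] This fails: take m = 2. Certainly 2 ∣ 2, but 8 ∤ 2.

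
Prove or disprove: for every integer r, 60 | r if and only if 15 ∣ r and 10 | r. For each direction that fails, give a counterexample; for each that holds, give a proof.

Only the forward direction holds.

[⇒] If 60 ∣ r, write r = 60q. Since 60 = 4·15, r = 15·(4q), so 15 ∣ r; and since 60 = 6·10, r = 10·(6q), so 10 ∣ r.

[⇐] This fails: take r = 30. Both 15 ∣ 30 and 10 ∣ 30, yet 30 is not a multiple of 60 (since 30 = 0·60 + 30), so 60 ∤ 30.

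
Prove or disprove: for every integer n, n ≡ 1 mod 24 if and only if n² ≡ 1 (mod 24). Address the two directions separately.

Only the forward implication holds.

[⇒] Suppose n ≡ 1 mod 24. Write n = 24j + 1. Then (24j + 1)² = 576j² + 48j + 1 = 24(24j² + 2j) + 1, so n² ≡ 1 (mod 24).

[⇐] This fails: take n = 5. Then 5² = 25 ≡ 1 (mod 24), yet 5 ≡ 5 (mod 24), not 1.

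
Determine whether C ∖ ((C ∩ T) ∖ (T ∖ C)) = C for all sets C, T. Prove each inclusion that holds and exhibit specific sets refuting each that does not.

Only the forward inclusion holds.

Forward inclusion. Let x ∈ C ∖ ((C ∩ T) ∖ (T ∖ C)). Then x ∈ C and x ∉ T, from which x ∈ C.

Reverse inclusion. This inclusion fails. Take C = {1}, T = {1}; then 1 ∈ C but 1 ∉ C ∖ ((C ∩ T) ∖ (T ∖ C)).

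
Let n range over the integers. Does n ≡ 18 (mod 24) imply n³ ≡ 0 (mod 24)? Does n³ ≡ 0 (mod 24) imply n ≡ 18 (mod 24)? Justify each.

(⇐) This fails: take n = 0. Then 0³ = 0 ≡ 0 (mod 24), yet 0 ≡ 0 (mod 24), not 18.

(⇒) Suppose n ≡ 18 (mod 24). Write n = 24j + 18. Then (24j + 18)³ = 13824j³ + 31104j² + 23328j + 5832 = 24(576j³ + 1296j² + 972j + 243) + 0, so n³ ≡ 0 (mod 24).

The forward direction holds; the converse fails.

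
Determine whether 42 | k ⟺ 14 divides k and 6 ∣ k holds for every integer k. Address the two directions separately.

(⟹) If 42 ∣ k, write k = 42q. Since 42 = 3·14, k = 14·(3q), so 14 ∣ k; and since 42 = 7·6, k = 6·(7q), so 6 ∣ k.

(⟸) Suppose 14 ∣ k and 6 ∣ k. Any common multiple of 14 and 6 is a multiple of their lcm; here lcm(14, 6) = 14·6/gcd(14, 6) = 84/2 = 42, so 42 ∣ k.

Both implications hold.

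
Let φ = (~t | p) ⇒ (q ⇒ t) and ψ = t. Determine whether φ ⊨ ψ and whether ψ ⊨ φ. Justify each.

(⇒) This fails. Under q = F, p = F, t = F, the left side is true but the right side is false.

(⇐) Assume the antecedent. If q is true, the antecedent forces (q = T, p = F, t = T) or (q = T, p = T, t = T), and (~t | p) ⇒ (q ⇒ t) holds there. If q is false, (~t | p) ⇒ (q ⇒ t) reduces to true regardless of the other variables. Either way (~t | p) ⇒ (q ⇒ t) holds.

The forward direction fails; the converse holds.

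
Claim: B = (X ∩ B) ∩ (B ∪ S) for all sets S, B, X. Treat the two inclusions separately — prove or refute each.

Only the reverse inclusion holds.

Forward inclusion. This inclusion fails. Take S = ∅, B = {1}, X = ∅; then 1 ∈ B but 1 ∉ (X ∩ B) ∩ (B ∪ S).

Reverse inclusion. Let x ∈ (X ∩ B) ∩ (B ∪ S). Then either x ∈ B ∩ X and x ∉ S; or x ∈ S ∩ B ∩ X. In each case x ∈ B, so (X ∩ B) ∩ (B ∪ S) ⊆ B.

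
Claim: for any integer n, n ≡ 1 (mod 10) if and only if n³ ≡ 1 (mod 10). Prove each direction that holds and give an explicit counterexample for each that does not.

(⇐) Suppose n³ ≡ 1 (mod 10). The only residue r in {0, …, 9} with r³ ≡ 1 (mod 10) is r = 1, so n ≡ 1 (mod 10).

(⇒) Suppose n ≡ 1 (mod 10). Write n = 10j + 1. Then (10j + 1)³ = 1000j³ + 300j² + 30j + 1 = 10(100j³ + 30j² + 3j) + 1, so n³ ≡ 1 (mod 10).

Both directions hold; the statement is true.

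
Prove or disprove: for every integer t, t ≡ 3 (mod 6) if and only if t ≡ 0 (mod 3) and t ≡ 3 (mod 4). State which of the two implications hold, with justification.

(→) This fails: t = 9 gives 9 ≡ 3 (mod 6) but 9 ≡ 1 (mod 4), so the conjunction on the right does not hold.

(←) Conversely, if t ≡ 0 (mod 3) and t ≡ 3 (mod 4), then by the Chinese remainder theorem t ≡ 3 (mod 12). Since 3 ≡ 3 (mod 6) and 6 ∣ 12, we get t ≡ 3 (mod 6).

Only the converse holds.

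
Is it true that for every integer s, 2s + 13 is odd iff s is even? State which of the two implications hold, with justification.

The forward direction fails; the converse holds.

[⇐] Suppose s is even. Since 2 is even, 2s is even for every s, so 2s + 13 has the same parity as 13, which is odd. Hence 2s + 13 is odd.

[⇒] This fails: take s = 3. Then 2s + 13 = 19, which is odd, yet s = 3 is odd, not even.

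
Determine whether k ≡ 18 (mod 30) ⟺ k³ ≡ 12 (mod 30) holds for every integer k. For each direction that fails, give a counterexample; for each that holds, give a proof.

(⟸) Suppose k³ ≡ 12 (mod 30). The only residue r in {0, …, 29} with r³ ≡ 12 (mod 30) is r = 18, so k ≡ 18 (mod 30).

(⟹) Suppose k ≡ 18 (mod 30). Write k = 30j + 18. Then (30j + 18)³ = 27000j³ + 48600j² + 29160j + 5832 = 30(900j³ + 1620j² + 972j + 194) + 12, so k³ ≡ 12 (mod 30).

Both directions hold; the statement is true.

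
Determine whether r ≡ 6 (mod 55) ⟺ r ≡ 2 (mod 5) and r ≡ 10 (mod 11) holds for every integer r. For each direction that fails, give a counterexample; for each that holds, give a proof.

(→) This fails: r = 6 gives 6 ≡ 6 (mod 55) but 6 ≡ 1 (mod 5), so the conjunction on the right does not hold.

(←) This fails: r = 32 satisfies both congruences on the right (32 ≡ 2 mod 5 and 32 ≡ 10 mod 11) yet 32 ≡ 32 (mod 55), not 6.

(⇒) fails and (⇐) fails.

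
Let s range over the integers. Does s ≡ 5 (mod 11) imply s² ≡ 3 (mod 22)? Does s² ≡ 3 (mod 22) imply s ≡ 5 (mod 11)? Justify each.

Forward direction. This fails: take s = 16. Then 16 ≡ 5 (mod 11), but 16² = 256 ≡ 14 (mod 22), not 3.

Converse. This fails: take s = 17. Then 17² = 289 ≡ 3 (mod 22), yet 17 ≡ 6 (mod 11), not 5.

Neither implication holds.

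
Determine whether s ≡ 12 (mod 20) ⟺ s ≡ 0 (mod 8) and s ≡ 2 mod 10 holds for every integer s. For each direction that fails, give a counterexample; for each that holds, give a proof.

(⇒) This fails: s = 12 gives 12 ≡ 12 (mod 20) but 12 ≡ 4 (mod 8), so the conjunction on the right does not hold.

(⇐) Conversely, if s ≡ 0 (mod 8) and s ≡ 2 (mod 10), then by the Chinese remainder theorem s ≡ 32 (mod 40). Since 32 ≡ 12 (mod 20) and 20 ∣ 40, we get s ≡ 12 (mod 20).

Only the converse holds.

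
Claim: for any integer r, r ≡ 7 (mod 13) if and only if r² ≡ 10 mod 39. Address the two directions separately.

Forward direction. This fails: take r = 33. Then 33 ≡ 7 (mod 13), but 33² = 1089 ≡ 36 (mod 39), not 10.

Converse. This fails: take r = 19. Then 19² = 361 ≡ 10 (mod 39), yet 19 ≡ 6 (mod 13), not 7.

Neither direction holds.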